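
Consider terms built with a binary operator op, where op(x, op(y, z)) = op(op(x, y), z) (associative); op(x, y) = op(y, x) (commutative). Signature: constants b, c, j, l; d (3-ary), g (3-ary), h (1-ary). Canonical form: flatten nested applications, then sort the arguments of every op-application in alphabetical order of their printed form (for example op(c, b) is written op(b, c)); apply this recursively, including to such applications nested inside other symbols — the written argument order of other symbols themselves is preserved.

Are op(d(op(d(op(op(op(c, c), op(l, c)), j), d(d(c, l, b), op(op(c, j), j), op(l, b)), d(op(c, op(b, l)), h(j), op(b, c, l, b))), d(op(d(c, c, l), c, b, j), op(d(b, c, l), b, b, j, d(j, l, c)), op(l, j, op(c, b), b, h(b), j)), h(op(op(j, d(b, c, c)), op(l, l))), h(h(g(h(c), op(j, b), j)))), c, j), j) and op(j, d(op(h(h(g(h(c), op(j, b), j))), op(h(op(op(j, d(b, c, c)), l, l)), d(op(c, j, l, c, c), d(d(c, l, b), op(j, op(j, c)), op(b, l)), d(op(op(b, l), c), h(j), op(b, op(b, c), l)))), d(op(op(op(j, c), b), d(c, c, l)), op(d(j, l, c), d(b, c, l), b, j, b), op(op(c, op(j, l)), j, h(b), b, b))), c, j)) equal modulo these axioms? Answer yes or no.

Left:  op(d(op(d(op(op(op(c, c), op(l, c)), j), d(d(c, l, b), op(op(c, j), j), op(l, b)), d(op(c, op(b, l)), h(j), op(b, c, l, b))), d(op(d(c, c, l), c, b, j), op(d(b, c, l), b, b, j, d(j, l, c)), op(l, j, op(c, b), b, h(b), j)), h(op(op(j, d(b, c, c)), op(l, l))), h(h(g(h(c), op(j, b), j)))), c, j), j)
  Inside:  d(op(d(op(op(op(c, c), op(l, c)), j), d(d(c, l, b), op(op(c, j), j), op(l, b)), d(op(c, op(b, l)), h(j), op(b, c, l, b))), d(op(d(c, c, l), c, b, j), op(d(b, c, l), b, b, j, d(j, l, c)), op(l, j, op(c, b), b, h(b), j)), h(op(op(j, d(b, c, c)), op(l, l))), h(h(g(h(c), op(j, b), j)))), c, j)  →  d(op(d(op(b, c, d(c, c, l), j), op(b, b, d(b, c, l), d(j, l, c), j), op(b, b, c, h(b), j, j, l)), d(op(c, c, c, j, l), d(d(c, l, b), op(c, j, j), op(b, l)), d(op(b, c, l), h(j), op(b, b, c, l))), h(h(g(h(c), op(b, j), j))), h(op(d(b, c, c), j, l, l))), c, j)
  Order the arguments:  op(d(op(d(op(b, c, d(c, c, l), j), op(b, b, d(b, c, l), d(j, l, c), j), op(b, b, c, h(b), j, j, l)), d(op(c, c, c, j, l), d(d(c, l, b), op(c, j, j), op(b, l)), d(op(b, c, l), h(j), op(b, b, c, l))), h(h(g(h(c), op(b, j), j))), h(op(d(b, c, c), j, l, l))), c, j), j)
Right:  op(j, d(op(h(h(g(h(c), op(j, b), j))), op(h(op(op(j, d(b, c, c)), l, l)), d(op(c, j, l, c, c), d(d(c, l, b), op(j, op(j, c)), op(b, l)), d(op(op(b, l), c), h(j), op(b, op(b, c), l)))), d(op(op(op(j, c), b), d(c, c, l)), op(d(j, l, c), d(b, c, l), b, j, b), op(op(c, op(j, l)), j, h(b), b, b))), c, j))
  Simplify inside:  d(op(h(h(g(h(c), op(j, b), j))), op(h(op(op(j, d(b, c, c)), l, l)), d(op(c, j, l, c, c), d(d(c, l, b), op(j, op(j, c)), op(b, l)), d(op(op(b, l), c), h(j), op(b, op(b, c), l)))), d(op(op(op(j, c), b), d(c, c, l)), op(d(j, l, c), d(b, c, l), b, j, b), op(op(c, op(j, l)), j, h(b), b, b))), c, j)  →  d(op(d(op(b, c, d(c, c, l), j), op(b, b, d(b, c, l), d(j, l, c), j), op(b, b, c, h(b), j, j, l)), d(op(c, c, c, j, l), d(d(c, l, b), op(c, j, j), op(b, l)), d(op(b, c, l), h(j), op(b, b, c, l))), h(h(g(h(c), op(b, j), j))), h(op(d(b, c, c), j, l, l))), c, j)
  Sort:  op(d(op(d(op(b, c, d(c, c, l), j), op(b, b, d(b, c, l), d(j, l, c), j), op(b, b, c, h(b), j, j, l)), d(op(c, c, c, j, l), d(d(c, l, b), op(c, j, j), op(b, l)), d(op(b, c, l), h(j), op(b, b, c, l))), h(h(g(h(c), op(b, j), j))), h(op(d(b, c, c), j, l, l))), c, j), j)

Answer: yes — both canonical forms are op(d(op(d(op(b, c, d(c, c, l), j), op(b, b, d(b, c, l), d(j, l, c), j), op(b, b, c, h(b), j, j, l)), d(op(c, c, c, j, l), d(d(c, l, b), op(c, j, j), op(b, l)), d(op(b, c, l), h(j), op(b, b, c, l))), h(h(g(h(c), op(b, j), j))), h(op(d(b, c, c), j, l, l))), c, j), j)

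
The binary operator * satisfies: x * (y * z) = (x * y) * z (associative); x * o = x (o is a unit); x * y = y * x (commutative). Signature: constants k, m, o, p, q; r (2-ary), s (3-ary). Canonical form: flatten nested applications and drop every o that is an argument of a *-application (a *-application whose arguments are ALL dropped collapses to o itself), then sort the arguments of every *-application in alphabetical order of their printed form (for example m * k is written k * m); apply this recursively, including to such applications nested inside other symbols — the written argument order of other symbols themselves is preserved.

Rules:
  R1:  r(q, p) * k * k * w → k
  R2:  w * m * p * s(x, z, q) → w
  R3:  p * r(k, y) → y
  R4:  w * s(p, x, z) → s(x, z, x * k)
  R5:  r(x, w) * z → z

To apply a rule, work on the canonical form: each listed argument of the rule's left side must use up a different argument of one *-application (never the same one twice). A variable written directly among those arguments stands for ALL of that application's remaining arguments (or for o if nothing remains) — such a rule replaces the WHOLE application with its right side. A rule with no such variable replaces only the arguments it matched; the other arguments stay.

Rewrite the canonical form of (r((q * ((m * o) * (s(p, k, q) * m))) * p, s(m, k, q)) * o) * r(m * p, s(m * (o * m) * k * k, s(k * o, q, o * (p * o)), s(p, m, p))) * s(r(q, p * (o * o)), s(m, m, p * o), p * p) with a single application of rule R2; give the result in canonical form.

Answer: r(m * p, s(k * k * m * m, s(k, q, p), s(p, m, p))) * r(m * q, s(m, k, q)) * s(r(q, p), s(m, m, p), p * p)

Derivation:
Canonical form:  r(m * m * p * q * s(p, k, q), s(m, k, q)) * r(m * p, s(k * k * m * m, s(k, q, p), s(p, m, p))) * s(r(q, p), s(m, m, p), p * p)
Match R2:  consume m, p, s(p, k, q);  w := m * q, x := p, z := k
Every leftover argument binds to the variable; the entire application is replaced.
Result:  r(m * p, s(k * k * m * m, s(k, q, p), s(p, m, p))) * r(m * q, s(m, k, q)) * s(r(q, p), s(m, m, p), p * p)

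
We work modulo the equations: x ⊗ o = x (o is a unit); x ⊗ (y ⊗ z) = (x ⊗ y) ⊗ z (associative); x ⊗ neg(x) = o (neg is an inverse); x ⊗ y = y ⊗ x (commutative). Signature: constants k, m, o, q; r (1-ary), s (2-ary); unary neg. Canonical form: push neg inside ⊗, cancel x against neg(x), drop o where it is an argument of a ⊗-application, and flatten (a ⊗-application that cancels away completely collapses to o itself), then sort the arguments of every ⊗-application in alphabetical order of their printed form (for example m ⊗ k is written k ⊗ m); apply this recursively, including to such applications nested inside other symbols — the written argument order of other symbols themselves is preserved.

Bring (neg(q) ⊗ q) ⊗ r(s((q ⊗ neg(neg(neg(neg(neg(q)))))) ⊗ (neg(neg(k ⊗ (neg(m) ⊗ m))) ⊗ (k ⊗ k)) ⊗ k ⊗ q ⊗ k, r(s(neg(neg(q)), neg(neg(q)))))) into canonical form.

Push neg inside:  distribute neg over ⊗ and collapse double neg
Cancel:  q cancels
Combine occurrences:  r(s(k ⊗ k ⊗ k ⊗ k ⊗ k ⊗ q, r(s(q, q))))

Answer: r(s(k ⊗ k ⊗ k ⊗ k ⊗ k ⊗ q, r(s(q, q))))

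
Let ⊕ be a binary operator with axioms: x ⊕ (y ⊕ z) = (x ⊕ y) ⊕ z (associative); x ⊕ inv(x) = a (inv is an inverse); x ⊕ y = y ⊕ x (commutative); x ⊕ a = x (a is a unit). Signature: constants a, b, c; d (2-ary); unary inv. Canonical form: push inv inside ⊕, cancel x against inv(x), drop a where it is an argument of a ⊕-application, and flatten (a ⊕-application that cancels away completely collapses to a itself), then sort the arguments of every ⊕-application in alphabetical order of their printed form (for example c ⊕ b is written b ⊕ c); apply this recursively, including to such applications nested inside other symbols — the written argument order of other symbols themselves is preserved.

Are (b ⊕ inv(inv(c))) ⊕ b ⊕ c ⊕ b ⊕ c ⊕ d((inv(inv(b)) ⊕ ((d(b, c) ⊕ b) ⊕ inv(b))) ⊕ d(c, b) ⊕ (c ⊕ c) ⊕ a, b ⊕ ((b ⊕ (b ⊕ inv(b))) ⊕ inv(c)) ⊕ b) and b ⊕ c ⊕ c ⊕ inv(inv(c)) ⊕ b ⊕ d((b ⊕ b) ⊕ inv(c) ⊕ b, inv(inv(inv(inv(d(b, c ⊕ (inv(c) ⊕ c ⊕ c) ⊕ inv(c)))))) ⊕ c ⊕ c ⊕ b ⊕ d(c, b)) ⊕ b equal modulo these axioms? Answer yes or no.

Left:  (b ⊕ inv(inv(c))) ⊕ b ⊕ c ⊕ b ⊕ c ⊕ d((inv(inv(b)) ⊕ ((d(b, c) ⊕ b) ⊕ inv(b))) ⊕ d(c, b) ⊕ (c ⊕ c) ⊕ a, b ⊕ ((b ⊕ (b ⊕ inv(b))) ⊕ inv(c)) ⊕ b)
  Push inv inside:  distribute inv over ⊕ and collapse double inv
  Collect:  b ⊕ b ⊕ b ⊕ c ⊕ c ⊕ c ⊕ d(b ⊕ c ⊕ c ⊕ d(b, c) ⊕ d(c, b), b ⊕ b ⊕ b ⊕ inv(c))
Right:  b ⊕ c ⊕ c ⊕ inv(inv(c)) ⊕ b ⊕ d((b ⊕ b) ⊕ inv(c) ⊕ b, inv(inv(inv(inv(d(b, c ⊕ (inv(c) ⊕ c ⊕ c) ⊕ inv(c)))))) ⊕ c ⊕ c ⊕ b ⊕ d(c, b)) ⊕ b
  Push inv inside:  distribute inv over ⊕ and collapse double inv
  Collect terms:  b ⊕ b ⊕ b ⊕ c ⊕ c ⊕ c ⊕ d(b ⊕ b ⊕ b ⊕ inv(c), b ⊕ c ⊕ c ⊕ d(b, c) ⊕ d(c, b))

Answer: no — b ⊕ b ⊕ b ⊕ c ⊕ c ⊕ c ⊕ d(b ⊕ c ⊕ c ⊕ d(b, c) ⊕ d(c, b), b ⊕ b ⊕ b ⊕ inv(c)) vs b ⊕ b ⊕ b ⊕ c ⊕ c ⊕ c ⊕ d(b ⊕ b ⊕ b ⊕ inv(c), b ⊕ c ⊕ c ⊕ d(b, c) ⊕ d(c, b))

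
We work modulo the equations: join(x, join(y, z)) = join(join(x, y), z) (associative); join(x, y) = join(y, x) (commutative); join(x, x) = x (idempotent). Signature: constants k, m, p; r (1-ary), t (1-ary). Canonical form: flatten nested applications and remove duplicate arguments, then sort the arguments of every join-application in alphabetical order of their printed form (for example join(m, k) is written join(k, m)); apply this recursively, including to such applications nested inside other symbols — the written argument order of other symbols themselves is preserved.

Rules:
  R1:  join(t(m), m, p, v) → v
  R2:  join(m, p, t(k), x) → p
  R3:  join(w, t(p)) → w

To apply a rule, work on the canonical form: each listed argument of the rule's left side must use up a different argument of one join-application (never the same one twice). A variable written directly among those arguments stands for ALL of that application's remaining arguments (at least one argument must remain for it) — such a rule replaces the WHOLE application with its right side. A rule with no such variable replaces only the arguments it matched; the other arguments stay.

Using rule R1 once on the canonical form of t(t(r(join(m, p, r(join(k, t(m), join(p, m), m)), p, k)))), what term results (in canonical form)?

Canonical form:  t(t(r(join(k, m, p, r(join(k, m, p, t(m)))))))
R1 matches:  uses m, p, t(m);  v := k
Every leftover argument binds to the variable; the entire application is replaced.
Result:  t(t(r(join(k, m, p, r(k)))))

Answer: t(t(r(join(k, m, p, r(k)))))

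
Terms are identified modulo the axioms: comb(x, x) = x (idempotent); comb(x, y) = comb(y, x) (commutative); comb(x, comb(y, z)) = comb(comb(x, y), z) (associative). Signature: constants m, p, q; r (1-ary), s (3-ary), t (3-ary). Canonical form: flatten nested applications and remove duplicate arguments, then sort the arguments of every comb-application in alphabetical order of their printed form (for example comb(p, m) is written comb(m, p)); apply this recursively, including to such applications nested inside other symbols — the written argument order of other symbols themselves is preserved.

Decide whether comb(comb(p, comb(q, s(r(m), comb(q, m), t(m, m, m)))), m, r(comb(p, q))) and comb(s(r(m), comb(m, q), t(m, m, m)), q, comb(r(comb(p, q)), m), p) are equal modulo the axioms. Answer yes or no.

Answer: yes — both canonical forms are comb(m, p, q, r(comb(p, q)), s(r(m), comb(m, q), t(m, m, m)))

Derivation:
Left:  comb(comb(p, comb(q, s(r(m), comb(q, m), t(m, m, m)))), m, r(comb(p, q)))
  Flatten:  comb(p, q, s(r(m), comb(q, m), t(m, m, m)), m, r(comb(p, q)))
  Inside:  s(r(m), comb(q, m), t(m, m, m))  →  s(r(m), comb(m, q), t(m, m, m))
  Sort:  comb(m, p, q, r(comb(p, q)), s(r(m), comb(m, q), t(m, m, m)))
Right:  comb(s(r(m), comb(m, q), t(m, m, m)), q, comb(r(comb(p, q)), m), p)
  Flatten:  comb(s(r(m), comb(m, q), t(m, m, m)), q, r(comb(p, q)), m, p)
  Sort:  comb(m, p, q, r(comb(p, q)), s(r(m), comb(m, q), t(m, m, m)))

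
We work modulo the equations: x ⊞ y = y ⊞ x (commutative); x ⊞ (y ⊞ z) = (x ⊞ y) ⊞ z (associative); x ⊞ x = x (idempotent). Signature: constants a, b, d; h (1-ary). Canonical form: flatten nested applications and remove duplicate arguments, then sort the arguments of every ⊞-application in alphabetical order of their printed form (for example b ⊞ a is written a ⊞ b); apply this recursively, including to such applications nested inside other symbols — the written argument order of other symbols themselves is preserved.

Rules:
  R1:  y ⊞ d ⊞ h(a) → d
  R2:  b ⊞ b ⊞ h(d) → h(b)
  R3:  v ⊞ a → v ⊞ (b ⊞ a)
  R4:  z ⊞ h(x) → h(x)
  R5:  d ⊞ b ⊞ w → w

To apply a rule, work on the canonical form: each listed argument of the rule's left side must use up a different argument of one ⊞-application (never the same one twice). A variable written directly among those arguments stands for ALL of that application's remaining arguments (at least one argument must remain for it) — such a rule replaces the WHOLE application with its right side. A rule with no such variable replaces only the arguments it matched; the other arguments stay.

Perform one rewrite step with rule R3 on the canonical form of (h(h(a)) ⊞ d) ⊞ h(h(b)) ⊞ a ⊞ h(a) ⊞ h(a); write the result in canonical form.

Answer: a ⊞ b ⊞ d ⊞ h(a) ⊞ h(h(a)) ⊞ h(h(b))

Derivation:
Canonical form:  a ⊞ d ⊞ h(a) ⊞ h(h(a)) ⊞ h(h(b))
R3 matches:  uses a;  v := d ⊞ h(a) ⊞ h(h(a)) ⊞ h(h(b))
Every leftover argument binds to the variable; the entire application is replaced.
Giving:  a ⊞ b ⊞ d ⊞ h(a) ⊞ h(h(a)) ⊞ h(h(b))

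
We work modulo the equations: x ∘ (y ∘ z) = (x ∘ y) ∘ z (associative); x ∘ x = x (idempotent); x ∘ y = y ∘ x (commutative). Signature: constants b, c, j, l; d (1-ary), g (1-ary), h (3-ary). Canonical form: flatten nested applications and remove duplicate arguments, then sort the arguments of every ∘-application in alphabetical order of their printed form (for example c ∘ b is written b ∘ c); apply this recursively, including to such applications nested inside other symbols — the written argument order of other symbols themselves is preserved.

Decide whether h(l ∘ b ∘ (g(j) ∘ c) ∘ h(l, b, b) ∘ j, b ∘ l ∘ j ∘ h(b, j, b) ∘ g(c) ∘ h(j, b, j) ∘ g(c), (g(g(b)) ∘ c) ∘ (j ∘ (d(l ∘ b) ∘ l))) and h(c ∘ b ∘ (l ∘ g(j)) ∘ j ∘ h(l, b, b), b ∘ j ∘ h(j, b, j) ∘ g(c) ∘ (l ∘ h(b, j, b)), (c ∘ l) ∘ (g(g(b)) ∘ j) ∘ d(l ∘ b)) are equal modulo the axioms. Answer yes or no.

Answer: yes — both canonical forms are h(b ∘ c ∘ g(j) ∘ h(l, b, b) ∘ j ∘ l, b ∘ g(c) ∘ h(b, j, b) ∘ h(j, b, j) ∘ j ∘ l, c ∘ d(b ∘ l) ∘ g(g(b)) ∘ j ∘ l)

Derivation:
Left:  h(l ∘ b ∘ (g(j) ∘ c) ∘ h(l, b, b) ∘ j, b ∘ l ∘ j ∘ h(b, j, b) ∘ g(c) ∘ h(j, b, j) ∘ g(c), (g(g(b)) ∘ c) ∘ (j ∘ (d(l ∘ b) ∘ l)))
  Focus inside:  b ∘ l ∘ j ∘ h(b, j, b) ∘ g(c) ∘ h(j, b, j) ∘ g(c)
  Drop duplicates:  drop duplicate g(c)
  Sort:  b ∘ g(c) ∘ h(b, j, b) ∘ h(j, b, j) ∘ j ∘ l
  Reassemble:  h(b ∘ c ∘ g(j) ∘ h(l, b, b) ∘ j ∘ l, b ∘ g(c) ∘ h(b, j, b) ∘ h(j, b, j) ∘ j ∘ l, c ∘ d(b ∘ l) ∘ g(g(b)) ∘ j ∘ l)
Right:  h(c ∘ b ∘ (l ∘ g(j)) ∘ j ∘ h(l, b, b), b ∘ j ∘ h(j, b, j) ∘ g(c) ∘ (l ∘ h(b, j, b)), (c ∘ l) ∘ (g(g(b)) ∘ j) ∘ d(l ∘ b))
  Work inside:  b ∘ j ∘ h(j, b, j) ∘ g(c) ∘ (l ∘ h(b, j, b))
  Un-nest:  b ∘ j ∘ h(j, b, j) ∘ g(c) ∘ l ∘ h(b, j, b)
  Sort arguments:  b ∘ g(c) ∘ h(b, j, b) ∘ h(j, b, j) ∘ j ∘ l
  Rebuild:  h(b ∘ c ∘ g(j) ∘ h(l, b, b) ∘ j ∘ l, b ∘ g(c) ∘ h(b, j, b) ∘ h(j, b, j) ∘ j ∘ l, c ∘ d(b ∘ l) ∘ g(g(b)) ∘ j ∘ l)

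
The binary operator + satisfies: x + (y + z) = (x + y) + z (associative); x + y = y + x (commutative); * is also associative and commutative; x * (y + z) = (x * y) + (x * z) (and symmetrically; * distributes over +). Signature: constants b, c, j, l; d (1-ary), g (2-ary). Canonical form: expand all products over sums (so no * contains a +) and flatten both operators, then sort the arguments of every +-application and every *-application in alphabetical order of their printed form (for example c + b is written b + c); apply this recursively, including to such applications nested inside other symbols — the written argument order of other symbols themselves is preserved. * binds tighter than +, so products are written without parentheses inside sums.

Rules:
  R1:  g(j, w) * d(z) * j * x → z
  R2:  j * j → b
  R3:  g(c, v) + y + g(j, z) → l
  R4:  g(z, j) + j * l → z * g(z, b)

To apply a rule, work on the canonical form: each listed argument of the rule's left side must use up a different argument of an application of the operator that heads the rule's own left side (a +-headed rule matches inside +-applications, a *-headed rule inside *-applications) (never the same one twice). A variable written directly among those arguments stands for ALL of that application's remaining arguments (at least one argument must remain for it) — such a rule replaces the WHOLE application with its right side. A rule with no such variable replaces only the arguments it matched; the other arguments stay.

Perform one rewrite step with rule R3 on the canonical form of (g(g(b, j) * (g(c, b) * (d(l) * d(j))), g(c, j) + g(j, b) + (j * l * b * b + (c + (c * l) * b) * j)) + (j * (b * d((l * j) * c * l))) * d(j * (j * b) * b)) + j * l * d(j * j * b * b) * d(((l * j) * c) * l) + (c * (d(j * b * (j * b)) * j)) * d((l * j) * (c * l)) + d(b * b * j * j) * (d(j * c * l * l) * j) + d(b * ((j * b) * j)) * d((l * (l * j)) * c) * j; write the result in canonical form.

Canonical form:  b * d(b * b * j * j) * d(c * j * l * l) * j + c * d(b * b * j * j) * d(c * j * l * l) * j + d(b * b * j * j) * d(c * j * l * l) * j + d(b * b * j * j) * d(c * j * l * l) * j + d(b * b * j * j) * d(c * j * l * l) * j * l + g(d(j) * d(l) * g(b, j) * g(c, b), b * b * j * l + b * c * j * l + c * j + g(c, j) + g(j, b))
Apply R3:  consuming g(c, j), g(j, b);  v := j, y := b * b * j * l + b * c * j * l + c * j, z := b
The variable takes the whole remainder — replace the entire application.
Giving:  b * d(b * b * j * j) * d(c * j * l * l) * j + c * d(b * b * j * j) * d(c * j * l * l) * j + d(b * b * j * j) * d(c * j * l * l) * j + d(b * b * j * j) * d(c * j * l * l) * j + d(b * b * j * j) * d(c * j * l * l) * j * l + g(d(j) * d(l) * g(b, j) * g(c, b), l)

Answer: b * d(b * b * j * j) * d(c * j * l * l) * j + c * d(b * b * j * j) * d(c * j * l * l) * j + d(b * b * j * j) * d(c * j * l * l) * j + d(b * b * j * j) * d(c * j * l * l) * j + d(b * b * j * j) * d(c * j * l * l) * j * l + g(d(j) * d(l) * g(b, j) * g(c, b), l)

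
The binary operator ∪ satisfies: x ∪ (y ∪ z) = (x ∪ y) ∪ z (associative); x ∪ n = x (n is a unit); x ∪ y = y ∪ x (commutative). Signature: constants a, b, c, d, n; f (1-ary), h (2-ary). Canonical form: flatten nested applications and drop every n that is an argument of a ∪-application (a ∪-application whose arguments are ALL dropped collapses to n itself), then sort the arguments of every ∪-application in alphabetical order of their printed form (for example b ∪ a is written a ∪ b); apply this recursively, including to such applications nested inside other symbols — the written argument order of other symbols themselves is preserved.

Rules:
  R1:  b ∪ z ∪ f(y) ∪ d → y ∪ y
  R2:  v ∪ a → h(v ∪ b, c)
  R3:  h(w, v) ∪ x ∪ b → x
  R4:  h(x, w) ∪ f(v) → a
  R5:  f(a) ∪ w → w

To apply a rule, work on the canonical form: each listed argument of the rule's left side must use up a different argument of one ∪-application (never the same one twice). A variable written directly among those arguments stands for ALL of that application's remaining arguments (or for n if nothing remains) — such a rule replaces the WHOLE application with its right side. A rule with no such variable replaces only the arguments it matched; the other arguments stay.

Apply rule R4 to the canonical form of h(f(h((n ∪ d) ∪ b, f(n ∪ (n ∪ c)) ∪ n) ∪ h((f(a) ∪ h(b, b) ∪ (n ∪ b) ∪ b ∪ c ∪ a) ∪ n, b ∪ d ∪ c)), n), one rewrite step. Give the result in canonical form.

Answer: h(f(h(a ∪ a ∪ b ∪ b ∪ c, b ∪ c ∪ d) ∪ h(b ∪ d, f(c))), n)

Derivation:
Canonical form:  h(f(h(a ∪ b ∪ b ∪ c ∪ f(a) ∪ h(b, b), b ∪ c ∪ d) ∪ h(b ∪ d, f(c))), n)
R4 matches:  uses f(a), h(b, b);  v := a, w := b, x := b
Giving:  h(f(h(a ∪ a ∪ b ∪ b ∪ c, b ∪ c ∪ d) ∪ h(b ∪ d, f(c))), n)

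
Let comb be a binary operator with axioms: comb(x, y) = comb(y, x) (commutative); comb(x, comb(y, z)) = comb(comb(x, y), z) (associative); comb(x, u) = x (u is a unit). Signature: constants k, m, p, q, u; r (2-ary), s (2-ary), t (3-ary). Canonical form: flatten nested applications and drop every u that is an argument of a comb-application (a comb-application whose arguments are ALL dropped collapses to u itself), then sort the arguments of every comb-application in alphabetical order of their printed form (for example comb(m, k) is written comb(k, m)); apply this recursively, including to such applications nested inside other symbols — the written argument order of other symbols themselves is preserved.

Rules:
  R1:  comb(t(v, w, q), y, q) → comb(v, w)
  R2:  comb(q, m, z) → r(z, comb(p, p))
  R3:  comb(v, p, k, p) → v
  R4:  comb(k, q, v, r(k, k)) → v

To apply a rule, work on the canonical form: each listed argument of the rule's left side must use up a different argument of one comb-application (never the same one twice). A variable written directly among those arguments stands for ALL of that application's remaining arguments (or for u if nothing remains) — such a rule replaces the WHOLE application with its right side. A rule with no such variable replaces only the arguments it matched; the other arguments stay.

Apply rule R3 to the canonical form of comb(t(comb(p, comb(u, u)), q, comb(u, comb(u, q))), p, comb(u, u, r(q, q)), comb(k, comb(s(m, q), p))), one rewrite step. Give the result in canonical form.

Canonical form:  comb(k, p, p, r(q, q), s(m, q), t(p, q, q))
R3 matches:  uses k, p, p;  v := comb(r(q, q), s(m, q), t(p, q, q))
The extension variable absorbs all remaining arguments, so the whole application is rewritten.
Result:  comb(r(q, q), s(m, q), t(p, q, q))

Answer: comb(r(q, q), s(m, q), t(p, q, q))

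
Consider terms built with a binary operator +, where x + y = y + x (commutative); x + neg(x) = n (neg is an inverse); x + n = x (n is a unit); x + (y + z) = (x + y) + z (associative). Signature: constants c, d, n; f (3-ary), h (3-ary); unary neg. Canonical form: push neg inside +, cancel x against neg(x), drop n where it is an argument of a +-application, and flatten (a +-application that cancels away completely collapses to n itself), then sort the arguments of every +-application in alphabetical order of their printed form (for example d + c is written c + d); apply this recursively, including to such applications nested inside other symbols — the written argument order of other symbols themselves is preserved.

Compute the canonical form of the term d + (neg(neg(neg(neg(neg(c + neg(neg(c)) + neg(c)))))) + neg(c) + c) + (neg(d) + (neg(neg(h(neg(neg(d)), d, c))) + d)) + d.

Push neg inside:  distribute neg over + and collapse double neg
Collect:  d + d + neg(c) + h(d, d, c)
Order the arguments:  d + d + h(d, d, c) + neg(c)

Answer: d + d + h(d, d, c) + neg(c)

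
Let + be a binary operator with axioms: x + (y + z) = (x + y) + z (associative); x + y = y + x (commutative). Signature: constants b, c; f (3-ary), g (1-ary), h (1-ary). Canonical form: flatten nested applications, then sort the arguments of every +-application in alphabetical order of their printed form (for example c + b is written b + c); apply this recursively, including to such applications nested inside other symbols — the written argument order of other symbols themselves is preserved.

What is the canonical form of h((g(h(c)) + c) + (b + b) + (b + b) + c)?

Focus inside:  (g(h(c)) + c) + (b + b) + (b + b) + c
Flatten:  g(h(c)) + c + b + b + b + b + c
Order the arguments:  b + b + b + b + c + c + g(h(c))
Put back:  h(b + b + b + b + c + c + g(h(c)))

Answer: h(b + b + b + b + c + c + g(h(c)))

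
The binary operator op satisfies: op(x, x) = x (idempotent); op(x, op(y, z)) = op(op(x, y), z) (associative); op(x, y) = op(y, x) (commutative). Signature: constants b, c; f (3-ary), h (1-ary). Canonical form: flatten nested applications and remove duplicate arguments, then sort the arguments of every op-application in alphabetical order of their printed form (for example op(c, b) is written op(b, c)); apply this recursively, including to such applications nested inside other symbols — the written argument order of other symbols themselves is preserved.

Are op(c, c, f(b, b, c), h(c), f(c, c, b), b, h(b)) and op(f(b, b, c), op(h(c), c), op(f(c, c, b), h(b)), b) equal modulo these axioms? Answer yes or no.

Answer: yes — both canonical forms are op(b, c, f(b, b, c), f(c, c, b), h(b), h(c))

Derivation:
Left:  op(c, c, f(b, b, c), h(c), f(c, c, b), b, h(b))
  Deduplicate:  drop duplicate c
  Sort:  op(b, c, f(b, b, c), f(c, c, b), h(b), h(c))
Right:  op(f(b, b, c), op(h(c), c), op(f(c, c, b), h(b)), b)
  Un-nest:  op(f(b, b, c), h(c), c, f(c, c, b), h(b), b)
  Sort arguments:  op(b, c, f(b, b, c), f(c, c, b), h(b), h(c))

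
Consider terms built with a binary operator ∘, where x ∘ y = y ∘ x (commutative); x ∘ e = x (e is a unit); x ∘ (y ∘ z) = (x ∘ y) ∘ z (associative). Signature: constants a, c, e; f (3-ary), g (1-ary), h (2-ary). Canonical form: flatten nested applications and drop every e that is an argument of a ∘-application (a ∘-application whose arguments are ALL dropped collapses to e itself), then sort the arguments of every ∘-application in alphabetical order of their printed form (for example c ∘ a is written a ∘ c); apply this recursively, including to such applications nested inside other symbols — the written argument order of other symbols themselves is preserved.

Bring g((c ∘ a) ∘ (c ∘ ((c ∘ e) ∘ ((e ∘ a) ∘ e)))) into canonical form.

Answer: g(a ∘ a ∘ c ∘ c ∘ c)

Derivation:
Work inside:  (c ∘ a) ∘ (c ∘ ((c ∘ e) ∘ ((e ∘ a) ∘ e)))
Un-nest:  c ∘ a ∘ c ∘ c ∘ e ∘ e ∘ a ∘ e
Drop the unit:  drop e (×3)
Sort:  a ∘ a ∘ c ∘ c ∘ c
Put back:  g(a ∘ a ∘ c ∘ c ∘ c)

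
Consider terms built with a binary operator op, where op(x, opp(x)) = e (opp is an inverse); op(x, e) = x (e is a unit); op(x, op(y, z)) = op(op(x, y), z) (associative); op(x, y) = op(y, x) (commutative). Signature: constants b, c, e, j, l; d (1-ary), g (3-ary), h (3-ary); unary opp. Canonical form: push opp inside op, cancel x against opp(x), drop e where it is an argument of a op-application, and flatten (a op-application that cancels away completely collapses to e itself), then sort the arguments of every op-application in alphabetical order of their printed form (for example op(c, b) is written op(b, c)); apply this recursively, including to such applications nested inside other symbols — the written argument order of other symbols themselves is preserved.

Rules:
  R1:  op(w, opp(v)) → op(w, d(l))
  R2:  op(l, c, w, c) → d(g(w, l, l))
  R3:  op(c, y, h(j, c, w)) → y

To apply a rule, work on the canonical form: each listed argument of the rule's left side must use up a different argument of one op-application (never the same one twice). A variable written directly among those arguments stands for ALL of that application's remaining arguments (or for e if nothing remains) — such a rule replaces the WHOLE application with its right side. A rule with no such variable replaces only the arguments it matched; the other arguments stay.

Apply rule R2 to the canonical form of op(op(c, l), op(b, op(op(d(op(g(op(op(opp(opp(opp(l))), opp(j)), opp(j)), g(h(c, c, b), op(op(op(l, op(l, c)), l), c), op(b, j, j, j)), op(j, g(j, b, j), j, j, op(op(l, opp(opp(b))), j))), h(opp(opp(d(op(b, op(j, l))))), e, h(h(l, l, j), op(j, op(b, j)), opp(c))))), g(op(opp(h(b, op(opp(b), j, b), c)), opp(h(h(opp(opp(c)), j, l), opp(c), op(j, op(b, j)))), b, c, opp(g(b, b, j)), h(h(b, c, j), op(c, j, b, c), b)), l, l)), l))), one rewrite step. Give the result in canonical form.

Answer: op(b, c, d(op(g(op(opp(j), opp(j), opp(l)), g(h(c, c, b), d(g(op(l, l), l, l)), op(b, j, j, j)), op(b, g(j, b, j), j, j, j, j, l)), h(d(op(b, j, l)), e, h(h(l, l, j), op(b, j, j), opp(c))))), g(op(b, c, h(h(b, c, j), op(b, c, c, j), b), opp(g(b, b, j)), opp(h(b, j, c)), opp(h(h(c, j, l), opp(c), op(b, j, j)))), l, l), l, l)

Derivation:
Canonical form:  op(b, c, d(op(g(op(opp(j), opp(j), opp(l)), g(h(c, c, b), op(c, c, l, l, l), op(b, j, j, j)), op(b, g(j, b, j), j, j, j, j, l)), h(d(op(b, j, l)), e, h(h(l, l, j), op(b, j, j), opp(c))))), g(op(b, c, h(h(b, c, j), op(b, c, c, j), b), opp(g(b, b, j)), opp(h(b, j, c)), opp(h(h(c, j, l), opp(c), op(b, j, j)))), l, l), l, l)
Apply R2:  consuming c, c, l;  w := op(l, l)
The variable takes the whole remainder — replace the entire application.
New term:  op(b, c, d(op(g(op(opp(j), opp(j), opp(l)), g(h(c, c, b), d(g(op(l, l), l, l)), op(b, j, j, j)), op(b, g(j, b, j), j, j, j, j, l)), h(d(op(b, j, l)), e, h(h(l, l, j), op(b, j, j), opp(c))))), g(op(b, c, h(h(b, c, j), op(b, c, c, j), b), opp(g(b, b, j)), opp(h(b, j, c)), opp(h(h(c, j, l), opp(c), op(b, j, j)))), l, l), l, l)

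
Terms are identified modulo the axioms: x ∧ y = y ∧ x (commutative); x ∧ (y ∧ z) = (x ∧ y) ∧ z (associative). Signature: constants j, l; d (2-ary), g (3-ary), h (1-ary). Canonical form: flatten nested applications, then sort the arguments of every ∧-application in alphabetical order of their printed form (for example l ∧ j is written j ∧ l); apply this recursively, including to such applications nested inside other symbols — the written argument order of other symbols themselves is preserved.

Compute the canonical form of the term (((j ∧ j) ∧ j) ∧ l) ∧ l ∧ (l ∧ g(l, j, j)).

Answer: g(l, j, j) ∧ j ∧ j ∧ j ∧ l ∧ l ∧ l

Derivation:
Merge nested applications:  j ∧ j ∧ j ∧ l ∧ l ∧ l ∧ g(l, j, j)
Sort arguments:  g(l, j, j) ∧ j ∧ j ∧ j ∧ l ∧ l ∧ l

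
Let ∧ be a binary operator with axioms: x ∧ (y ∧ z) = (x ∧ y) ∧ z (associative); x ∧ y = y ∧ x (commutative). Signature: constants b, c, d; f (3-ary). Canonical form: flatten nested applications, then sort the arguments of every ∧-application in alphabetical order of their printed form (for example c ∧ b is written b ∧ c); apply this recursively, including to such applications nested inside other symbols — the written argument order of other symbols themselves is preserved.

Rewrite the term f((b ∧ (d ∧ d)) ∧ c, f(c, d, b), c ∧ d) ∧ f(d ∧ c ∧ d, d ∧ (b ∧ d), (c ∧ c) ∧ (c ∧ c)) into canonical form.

Answer: f(b ∧ c ∧ d ∧ d, f(c, d, b), c ∧ d) ∧ f(c ∧ d ∧ d, b ∧ d ∧ d, c ∧ c ∧ c ∧ c)

Derivation:
Inside:  f((b ∧ (d ∧ d)) ∧ c, f(c, d, b), c ∧ d)  →  f(b ∧ c ∧ d ∧ d, f(c, d, b), c ∧ d)
Simplify inside:  f(d ∧ c ∧ d, d ∧ (b ∧ d), (c ∧ c) ∧ (c ∧ c))  →  f(c ∧ d ∧ d, b ∧ d ∧ d, c ∧ c ∧ c ∧ c)
Sort:  f(b ∧ c ∧ d ∧ d, f(c, d, b), c ∧ d) ∧ f(c ∧ d ∧ d, b ∧ d ∧ d, c ∧ c ∧ c ∧ c)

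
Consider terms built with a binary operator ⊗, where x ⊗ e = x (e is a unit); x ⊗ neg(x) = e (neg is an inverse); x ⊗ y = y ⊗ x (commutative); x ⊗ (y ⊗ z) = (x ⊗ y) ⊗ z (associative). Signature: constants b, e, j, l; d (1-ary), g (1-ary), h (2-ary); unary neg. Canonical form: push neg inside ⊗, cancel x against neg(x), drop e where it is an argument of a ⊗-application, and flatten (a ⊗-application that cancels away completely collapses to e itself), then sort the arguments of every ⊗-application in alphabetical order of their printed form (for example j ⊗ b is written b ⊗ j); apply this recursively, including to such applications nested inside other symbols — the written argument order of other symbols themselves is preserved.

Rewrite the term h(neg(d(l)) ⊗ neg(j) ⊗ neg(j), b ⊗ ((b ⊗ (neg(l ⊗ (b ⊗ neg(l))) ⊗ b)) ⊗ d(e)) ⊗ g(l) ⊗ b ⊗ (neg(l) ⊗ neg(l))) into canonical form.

Descend into:  b ⊗ ((b ⊗ (neg(l ⊗ (b ⊗ neg(l))) ⊗ b)) ⊗ d(e)) ⊗ g(l) ⊗ b ⊗ (neg(l) ⊗ neg(l))
Push neg inside:  distribute neg over ⊗ and collapse double neg
Collect:  b ⊗ b ⊗ b ⊗ neg(l) ⊗ neg(l) ⊗ d(e) ⊗ g(l)
Sort arguments:  b ⊗ b ⊗ b ⊗ d(e) ⊗ g(l) ⊗ neg(l) ⊗ neg(l)
Put back:  h(neg(d(l)) ⊗ neg(j) ⊗ neg(j), b ⊗ b ⊗ b ⊗ d(e) ⊗ g(l) ⊗ neg(l) ⊗ neg(l))

Answer: h(neg(d(l)) ⊗ neg(j) ⊗ neg(j), b ⊗ b ⊗ b ⊗ d(e) ⊗ g(l) ⊗ neg(l) ⊗ neg(l))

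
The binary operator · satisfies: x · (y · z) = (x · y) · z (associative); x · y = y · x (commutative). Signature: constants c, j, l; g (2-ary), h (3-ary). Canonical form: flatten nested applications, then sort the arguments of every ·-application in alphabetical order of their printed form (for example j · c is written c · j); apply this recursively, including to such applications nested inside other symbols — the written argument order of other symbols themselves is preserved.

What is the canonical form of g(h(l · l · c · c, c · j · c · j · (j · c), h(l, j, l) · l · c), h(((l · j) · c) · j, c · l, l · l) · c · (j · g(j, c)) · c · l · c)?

Focus inside:  h(((l · j) · c) · j, c · l, l · l) · c · (j · g(j, c)) · c · l · c
Un-nest:  h(((l · j) · c) · j, c · l, l · l) · c · j · g(j, c) · c · l · c
Simplify inside:  h(((l · j) · c) · j, c · l, l · l)  →  h(c · j · j · l, c · l, l · l)
Order the arguments:  c · c · c · g(j, c) · h(c · j · j · l, c · l, l · l) · j · l
Reassemble:  g(h(c · c · l · l, c · c · c · j · j · j, c · h(l, j, l) · l), c · c · c · g(j, c) · h(c · j · j · l, c · l, l · l) · j · l)

Answer: g(h(c · c · l · l, c · c · c · j · j · j, c · h(l, j, l) · l), c · c · c · g(j, c) · h(c · j · j · l, c · l, l · l) · j · l)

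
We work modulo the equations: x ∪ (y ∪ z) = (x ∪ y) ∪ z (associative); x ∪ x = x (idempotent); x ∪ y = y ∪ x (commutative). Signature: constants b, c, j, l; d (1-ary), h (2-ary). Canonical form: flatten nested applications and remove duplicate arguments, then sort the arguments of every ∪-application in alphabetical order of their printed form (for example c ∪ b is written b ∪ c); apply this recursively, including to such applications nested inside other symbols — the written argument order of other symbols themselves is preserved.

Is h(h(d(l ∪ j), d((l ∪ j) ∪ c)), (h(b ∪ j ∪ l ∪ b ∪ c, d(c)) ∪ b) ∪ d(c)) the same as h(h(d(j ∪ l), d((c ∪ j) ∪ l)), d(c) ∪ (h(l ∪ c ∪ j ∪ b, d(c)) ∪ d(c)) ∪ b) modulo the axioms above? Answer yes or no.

Answer: yes — both canonical forms are h(h(d(j ∪ l), d(c ∪ j ∪ l)), b ∪ d(c) ∪ h(b ∪ c ∪ j ∪ l, d(c)))

Derivation:
Left:  h(h(d(l ∪ j), d((l ∪ j) ∪ c)), (h(b ∪ j ∪ l ∪ b ∪ c, d(c)) ∪ b) ∪ d(c))
  Descend into:  (h(b ∪ j ∪ l ∪ b ∪ c, d(c)) ∪ b) ∪ d(c)
  Merge nested applications:  h(b ∪ j ∪ l ∪ b ∪ c, d(c)) ∪ b ∪ d(c)
  Inside:  h(b ∪ j ∪ l ∪ b ∪ c, d(c))  →  h(b ∪ c ∪ j ∪ l, d(c))
  Sort:  b ∪ d(c) ∪ h(b ∪ c ∪ j ∪ l, d(c))
  Reassemble:  h(h(d(j ∪ l), d(c ∪ j ∪ l)), b ∪ d(c) ∪ h(b ∪ c ∪ j ∪ l, d(c)))
Right:  h(h(d(j ∪ l), d((c ∪ j) ∪ l)), d(c) ∪ (h(l ∪ c ∪ j ∪ b, d(c)) ∪ d(c)) ∪ b)
  Focus inside:  d(c) ∪ (h(l ∪ c ∪ j ∪ b, d(c)) ∪ d(c)) ∪ b
  Flatten:  d(c) ∪ h(l ∪ c ∪ j ∪ b, d(c)) ∪ d(c) ∪ b
  Canonicalize subterm:  h(l ∪ c ∪ j ∪ b, d(c))  →  h(b ∪ c ∪ j ∪ l, d(c))
  Drop duplicates:  drop duplicate d(c)
  Sort arguments:  b ∪ d(c) ∪ h(b ∪ c ∪ j ∪ l, d(c))
  Reassemble:  h(h(d(j ∪ l), d(c ∪ j ∪ l)), b ∪ d(c) ∪ h(b ∪ c ∪ j ∪ l, d(c)))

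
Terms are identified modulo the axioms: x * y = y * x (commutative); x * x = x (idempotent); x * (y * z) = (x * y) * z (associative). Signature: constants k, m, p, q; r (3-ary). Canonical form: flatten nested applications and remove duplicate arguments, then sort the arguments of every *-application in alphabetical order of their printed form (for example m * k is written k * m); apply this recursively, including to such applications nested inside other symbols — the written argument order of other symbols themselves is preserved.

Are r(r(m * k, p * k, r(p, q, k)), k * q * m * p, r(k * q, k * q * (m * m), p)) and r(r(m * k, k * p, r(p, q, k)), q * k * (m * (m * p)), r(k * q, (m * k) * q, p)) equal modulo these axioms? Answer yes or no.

Left:  r(r(m * k, p * k, r(p, q, k)), k * q * m * p, r(k * q, k * q * (m * m), p))
  Descend into:  k * q * (m * m)
  Flatten:  k * q * m * m
  Idempotence:  drop duplicate m
  Sort:  k * m * q
  Put back:  r(r(k * m, k * p, r(p, q, k)), k * m * p * q, r(k * q, k * m * q, p))
Right:  r(r(m * k, k * p, r(p, q, k)), q * k * (m * (m * p)), r(k * q, (m * k) * q, p))
  Focus inside:  q * k * (m * (m * p))
  Flatten:  q * k * m * m * p
  Deduplicate:  drop duplicate m
  Sort:  k * m * p * q
  Rebuild:  r(r(k * m, k * p, r(p, q, k)), k * m * p * q, r(k * q, k * m * q, p))

Answer: yes — both canonical forms are r(r(k * m, k * p, r(p, q, k)), k * m * p * q, r(k * q, k * m * q, p))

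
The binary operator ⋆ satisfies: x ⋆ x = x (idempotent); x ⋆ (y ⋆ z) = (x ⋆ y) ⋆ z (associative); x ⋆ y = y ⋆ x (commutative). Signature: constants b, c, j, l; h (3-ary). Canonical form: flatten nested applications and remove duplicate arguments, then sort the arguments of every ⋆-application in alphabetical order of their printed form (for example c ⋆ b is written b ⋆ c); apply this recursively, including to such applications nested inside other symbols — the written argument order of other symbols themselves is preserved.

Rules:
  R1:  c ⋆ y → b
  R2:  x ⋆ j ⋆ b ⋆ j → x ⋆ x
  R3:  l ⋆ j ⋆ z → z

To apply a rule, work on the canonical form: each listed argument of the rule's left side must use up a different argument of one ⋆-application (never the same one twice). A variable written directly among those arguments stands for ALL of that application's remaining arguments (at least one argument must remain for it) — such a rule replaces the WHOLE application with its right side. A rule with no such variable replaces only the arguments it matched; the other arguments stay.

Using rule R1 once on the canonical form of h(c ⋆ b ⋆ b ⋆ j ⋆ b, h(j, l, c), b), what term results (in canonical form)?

Canonical form:  h(b ⋆ c ⋆ j, h(j, l, c), b)
R1 matches:  uses c;  y := b ⋆ j
The variable takes the whole remainder — replace the entire application.
Giving:  h(b, h(j, l, c), b)

Answer: h(b, h(j, l, c), b)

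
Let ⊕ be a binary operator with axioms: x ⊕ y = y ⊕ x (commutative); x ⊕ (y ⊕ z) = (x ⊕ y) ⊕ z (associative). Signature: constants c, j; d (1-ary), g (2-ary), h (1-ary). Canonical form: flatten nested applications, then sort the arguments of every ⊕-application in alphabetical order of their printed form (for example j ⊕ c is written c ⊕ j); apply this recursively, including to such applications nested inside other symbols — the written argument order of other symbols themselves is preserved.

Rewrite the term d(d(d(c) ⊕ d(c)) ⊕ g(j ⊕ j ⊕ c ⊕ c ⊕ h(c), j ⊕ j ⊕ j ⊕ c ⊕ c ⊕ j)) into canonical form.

Answer: d(d(d(c) ⊕ d(c)) ⊕ g(c ⊕ c ⊕ h(c) ⊕ j ⊕ j, c ⊕ c ⊕ j ⊕ j ⊕ j ⊕ j))

Derivation:
Descend into:  d(d(c) ⊕ d(c)) ⊕ g(j ⊕ j ⊕ c ⊕ c ⊕ h(c), j ⊕ j ⊕ j ⊕ c ⊕ c ⊕ j)
Simplify inside:  g(j ⊕ j ⊕ c ⊕ c ⊕ h(c), j ⊕ j ⊕ j ⊕ c ⊕ c ⊕ j)  →  g(c ⊕ c ⊕ h(c) ⊕ j ⊕ j, c ⊕ c ⊕ j ⊕ j ⊕ j ⊕ j)
Order the arguments:  d(d(c) ⊕ d(c)) ⊕ g(c ⊕ c ⊕ h(c) ⊕ j ⊕ j, c ⊕ c ⊕ j ⊕ j ⊕ j ⊕ j)
Rebuild:  d(d(d(c) ⊕ d(c)) ⊕ g(c ⊕ c ⊕ h(c) ⊕ j ⊕ j, c ⊕ c ⊕ j ⊕ j ⊕ j ⊕ j))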